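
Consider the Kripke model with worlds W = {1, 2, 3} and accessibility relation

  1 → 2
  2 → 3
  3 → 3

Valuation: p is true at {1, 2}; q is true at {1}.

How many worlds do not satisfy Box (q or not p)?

1: successors {2}; q or not p there: 2:F. ✗
2: successors {3}; q or not p there: 3:T. ✓
3: successors {3}; q or not p there: 3:T. ✓
Satisfying worlds: {2, 3}.
So Box (q or not p) fails at the other 1 world.

1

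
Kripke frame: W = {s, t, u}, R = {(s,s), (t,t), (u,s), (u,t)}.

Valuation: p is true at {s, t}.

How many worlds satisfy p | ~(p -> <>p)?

s: p is T, ~(p -> <>p) is F. ✓
t: p is T, ~(p -> <>p) is F. ✓
u: p is F, ~(p -> <>p) is F. ✗
Satisfying worlds: {s, t}.

2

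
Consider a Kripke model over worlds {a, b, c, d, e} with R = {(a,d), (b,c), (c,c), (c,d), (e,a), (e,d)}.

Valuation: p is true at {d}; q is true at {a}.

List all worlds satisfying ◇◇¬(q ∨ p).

{b, c}

a: successors {d}; ◇¬(q ∨ p) there: d:F. ✗
b: successors {c}; ◇¬(q ∨ p) there: c:T. ✓
c: successors {c, d}; ◇¬(q ∨ p) there: c:T, d:F. ✓
d: no successors, so ◇◇¬(q ∨ p) fails. ✗
e: successors {a, d}; ◇¬(q ∨ p) there: a:F, d:F. ✗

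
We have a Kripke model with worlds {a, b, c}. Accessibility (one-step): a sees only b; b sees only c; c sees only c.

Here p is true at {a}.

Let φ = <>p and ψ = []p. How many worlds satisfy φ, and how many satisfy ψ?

For <>p:
a: successors {b}; p there: b:F. ✗
b: successors {c}; p there: c:F. ✗
c: successors {c}; p there: c:F. ✗
— 0 worlds.
For []p:
a: successors {b}; p there: b:F. ✗
b: successors {c}; p there: c:F. ✗
c: successors {c}; p there: c:F. ✗
— 0 worlds.

0 and 0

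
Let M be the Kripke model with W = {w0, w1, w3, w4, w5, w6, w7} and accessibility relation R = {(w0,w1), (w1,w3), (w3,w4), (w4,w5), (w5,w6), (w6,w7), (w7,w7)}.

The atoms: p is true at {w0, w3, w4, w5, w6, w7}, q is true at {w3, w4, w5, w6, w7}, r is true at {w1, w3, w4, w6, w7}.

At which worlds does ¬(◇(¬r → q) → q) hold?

w0: ◇(¬r → q) → q is F. ✓
w1: ◇(¬r → q) → q is F. ✓
w3: ◇(¬r → q) → q is T. ✗
w4: ◇(¬r → q) → q is T. ✗
w5: ◇(¬r → q) → q is T. ✗
w6: ◇(¬r → q) → q is T. ✗
w7: ◇(¬r → q) → q is T. ✗

{w0, w1}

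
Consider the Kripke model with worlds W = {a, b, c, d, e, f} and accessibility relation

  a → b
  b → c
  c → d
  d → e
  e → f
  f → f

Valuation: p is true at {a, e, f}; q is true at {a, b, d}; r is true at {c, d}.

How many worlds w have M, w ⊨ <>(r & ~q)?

1

a: successors {b}; r & ~q there: b:F. ✗
b: successors {c}; r & ~q there: c:T. ✓
c: successors {d}; r & ~q there: d:F. ✗
d: successors {e}; r & ~q there: e:F. ✗
e: successors {f}; r & ~q there: f:F. ✗
f: successors {f}; r & ~q there: f:F. ✗
Satisfying worlds: {b}.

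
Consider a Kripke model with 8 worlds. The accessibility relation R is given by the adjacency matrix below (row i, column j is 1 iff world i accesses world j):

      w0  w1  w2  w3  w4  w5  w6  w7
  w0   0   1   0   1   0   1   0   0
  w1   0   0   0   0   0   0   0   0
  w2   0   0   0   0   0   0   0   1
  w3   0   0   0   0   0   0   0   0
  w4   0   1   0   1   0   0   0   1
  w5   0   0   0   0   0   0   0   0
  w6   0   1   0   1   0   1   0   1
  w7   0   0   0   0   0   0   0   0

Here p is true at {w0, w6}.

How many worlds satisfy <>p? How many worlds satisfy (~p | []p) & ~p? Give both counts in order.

For <>p:
w0: successors {w1, w3, w5}; p there: w1:F, w3:F, w5:F. ✗
w1: no successors, so <>p fails. ✗
w2: successors {w7}; p there: w7:F. ✗
w3: no successors, so <>p fails. ✗
w4: successors {w1, w3, w7}; p there: w1:F, w3:F, w7:F. ✗
w5: no successors, so <>p fails. ✗
w6: successors {w1, w3, w5, w7}; p there: w1:F, w3:F, w5:F, w7:F. ✗
w7: no successors, so <>p fails. ✗
— 0 worlds.
For (~p | []p) & ~p:
w0: ~p | []p is F, ~p is F. ✗
w1: ~p | []p is T, ~p is T. ✓
w2: ~p | []p is T, ~p is T. ✓
w3: ~p | []p is T, ~p is T. ✓
w4: ~p | []p is T, ~p is T. ✓
w5: ~p | []p is T, ~p is T. ✓
w6: ~p | []p is F, ~p is F. ✗
w7: ~p | []p is T, ~p is T. ✓
— 6 worlds.

0 and 6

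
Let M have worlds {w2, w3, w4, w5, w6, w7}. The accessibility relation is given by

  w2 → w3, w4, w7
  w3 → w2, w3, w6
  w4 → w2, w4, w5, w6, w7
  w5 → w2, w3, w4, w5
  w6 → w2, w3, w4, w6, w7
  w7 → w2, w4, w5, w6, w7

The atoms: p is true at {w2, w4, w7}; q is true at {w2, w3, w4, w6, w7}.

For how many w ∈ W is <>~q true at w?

3

w2: successors {w3, w4, w7}; ~q there: w3:F, w4:F, w7:F. ✗
w3: successors {w2, w3, w6}; ~q there: w2:F, w3:F, w6:F. ✗
w4: successors {w2, w4, w5, w6, w7}; ~q there: w2:F, w4:F, w5:T, w6:F, w7:F. ✓
w5: successors {w2, w3, w4, w5}; ~q there: w2:F, w3:F, w4:F, w5:T. ✓
w6: successors {w2, w3, w4, w6, w7}; ~q there: w2:F, w3:F, w4:F, w6:F, w7:F. ✗
w7: successors {w2, w4, w5, w6, w7}; ~q there: w2:F, w4:F, w5:T, w6:F, w7:F. ✓
Satisfying worlds: {w4, w5, w7}.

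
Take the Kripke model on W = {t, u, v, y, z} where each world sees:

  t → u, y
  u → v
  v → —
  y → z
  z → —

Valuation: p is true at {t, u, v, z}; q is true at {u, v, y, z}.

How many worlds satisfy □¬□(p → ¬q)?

t: successors {u, y}; ¬□(p → ¬q) there: u:T, y:T. ✓
u: successors {v}; ¬□(p → ¬q) there: v:F. ✗
v: no successors, so □¬□(p → ¬q) holds vacuously. ✓
y: successors {z}; ¬□(p → ¬q) there: z:F. ✗
z: no successors, so □¬□(p → ¬q) holds vacuously. ✓
Satisfying worlds: {t, v, z}.

3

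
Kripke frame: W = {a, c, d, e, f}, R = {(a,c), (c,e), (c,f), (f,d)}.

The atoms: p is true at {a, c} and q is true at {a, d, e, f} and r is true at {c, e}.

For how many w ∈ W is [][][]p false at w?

a: successors {c}; [][]p there: c:F. ✗
c: successors {e, f}; [][]p there: e:T, f:T. ✓
d: no successors, so [][][]p holds vacuously. ✓
e: no successors, so [][][]p holds vacuously. ✓
f: successors {d}; [][]p there: d:T. ✓
Satisfying worlds: {c, d, e, f}.
So [][][]p fails at the other 1 world.

1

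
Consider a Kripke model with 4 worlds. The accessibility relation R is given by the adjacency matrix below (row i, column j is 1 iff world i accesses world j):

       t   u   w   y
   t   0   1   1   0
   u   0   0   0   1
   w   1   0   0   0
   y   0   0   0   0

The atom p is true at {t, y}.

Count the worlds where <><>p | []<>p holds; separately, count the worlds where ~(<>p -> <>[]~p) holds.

2 and 0

For <><>p | []<>p:
t: <><>p is T, []<>p is T. ✓
u: <><>p is F, []<>p is F. ✗
w: <><>p is F, []<>p is F. ✗
y: <><>p is F, []<>p is T. ✓
— 2 worlds.
For ~(<>p -> <>[]~p):
t: <>p -> <>[]~p is T. ✗
u: <>p -> <>[]~p is T. ✗
w: <>p -> <>[]~p is T. ✗
y: <>p -> <>[]~p is T. ✗
— 0 worlds.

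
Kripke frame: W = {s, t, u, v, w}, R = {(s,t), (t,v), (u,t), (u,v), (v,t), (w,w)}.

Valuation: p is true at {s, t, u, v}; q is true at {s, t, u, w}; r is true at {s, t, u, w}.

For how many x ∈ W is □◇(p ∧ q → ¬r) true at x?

3

s: successors {t}; ◇(p ∧ q → ¬r) there: t:T. ✓
t: successors {v}; ◇(p ∧ q → ¬r) there: v:F. ✗
u: successors {t, v}; ◇(p ∧ q → ¬r) there: t:T, v:F. ✗
v: successors {t}; ◇(p ∧ q → ¬r) there: t:T. ✓
w: successors {w}; ◇(p ∧ q → ¬r) there: w:T. ✓
Satisfying worlds: {s, v, w}.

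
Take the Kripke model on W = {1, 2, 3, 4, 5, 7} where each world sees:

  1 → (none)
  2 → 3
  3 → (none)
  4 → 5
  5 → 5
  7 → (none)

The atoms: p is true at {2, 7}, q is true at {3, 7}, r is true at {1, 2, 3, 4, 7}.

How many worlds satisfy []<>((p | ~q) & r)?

3

1: no successors, so []<>((p | ~q) & r) holds vacuously. ✓
2: successors {3}; <>((p | ~q) & r) there: 3:F. ✗
3: no successors, so []<>((p | ~q) & r) holds vacuously. ✓
4: successors {5}; <>((p | ~q) & r) there: 5:F. ✗
5: successors {5}; <>((p | ~q) & r) there: 5:F. ✗
7: no successors, so []<>((p | ~q) & r) holds vacuously. ✓
Satisfying worlds: {1, 3, 7}.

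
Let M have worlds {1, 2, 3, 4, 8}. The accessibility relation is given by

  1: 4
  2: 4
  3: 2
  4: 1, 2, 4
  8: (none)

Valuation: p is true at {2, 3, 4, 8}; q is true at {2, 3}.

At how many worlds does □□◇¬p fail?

3

1: successors {4}; □◇¬p there: 4:F. ✗
2: successors {4}; □◇¬p there: 4:F. ✗
3: successors {2}; □◇¬p there: 2:T. ✓
4: successors {1, 2, 4}; □◇¬p there: 1:T, 2:T, 4:F. ✗
8: no successors, so □□◇¬p holds vacuously. ✓
Satisfying worlds: {3, 8}.
So □□◇¬p fails at the other 3 worlds.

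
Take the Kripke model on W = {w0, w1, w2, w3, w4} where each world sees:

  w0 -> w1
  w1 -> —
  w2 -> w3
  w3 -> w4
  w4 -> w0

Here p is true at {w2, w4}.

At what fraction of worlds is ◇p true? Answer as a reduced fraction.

1/5

w0: successors {w1}; p there: w1:F. ✗
w1: no successors, so ◇p fails. ✗
w2: successors {w3}; p there: w3:F. ✗
w3: successors {w4}; p there: w4:T. ✓
w4: successors {w0}; p there: w0:F. ✗
That's 1 of 5 worlds, so 1/5.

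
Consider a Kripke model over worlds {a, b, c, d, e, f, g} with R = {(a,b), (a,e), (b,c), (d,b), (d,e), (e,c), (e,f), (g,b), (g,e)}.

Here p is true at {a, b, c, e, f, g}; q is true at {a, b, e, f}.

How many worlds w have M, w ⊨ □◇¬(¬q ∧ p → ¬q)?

a: successors {b, e}; ◇¬(¬q ∧ p → ¬q) there: b:F, e:F. ✗
b: successors {c}; ◇¬(¬q ∧ p → ¬q) there: c:F. ✗
c: no successors, so □◇¬(¬q ∧ p → ¬q) holds vacuously. ✓
d: successors {b, e}; ◇¬(¬q ∧ p → ¬q) there: b:F, e:F. ✗
e: successors {c, f}; ◇¬(¬q ∧ p → ¬q) there: c:F, f:F. ✗
f: no successors, so □◇¬(¬q ∧ p → ¬q) holds vacuously. ✓
g: successors {b, e}; ◇¬(¬q ∧ p → ¬q) there: b:F, e:F. ✗
Satisfying worlds: {c, f}.

2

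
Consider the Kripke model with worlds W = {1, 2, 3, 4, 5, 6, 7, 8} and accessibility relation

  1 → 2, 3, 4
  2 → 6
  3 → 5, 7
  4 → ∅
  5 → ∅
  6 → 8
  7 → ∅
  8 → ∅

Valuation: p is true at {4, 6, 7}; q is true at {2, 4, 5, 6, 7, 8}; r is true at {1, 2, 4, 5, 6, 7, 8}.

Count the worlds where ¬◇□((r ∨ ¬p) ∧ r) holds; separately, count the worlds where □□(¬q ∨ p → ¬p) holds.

4 and 7

For ¬◇□((r ∨ ¬p) ∧ r):
1: ◇□((r ∨ ¬p) ∧ r) is T. ✗
2: ◇□((r ∨ ¬p) ∧ r) is T. ✗
3: ◇□((r ∨ ¬p) ∧ r) is T. ✗
4: ◇□((r ∨ ¬p) ∧ r) is F. ✓
5: ◇□((r ∨ ¬p) ∧ r) is F. ✓
6: ◇□((r ∨ ¬p) ∧ r) is T. ✗
7: ◇□((r ∨ ¬p) ∧ r) is F. ✓
8: ◇□((r ∨ ¬p) ∧ r) is F. ✓
— 4 worlds.
For □□(¬q ∨ p → ¬p):
1: successors {2, 3, 4}; □(¬q ∨ p → ¬p) there: 2:F, 3:F, 4:T. ✗
2: successors {6}; □(¬q ∨ p → ¬p) there: 6:T. ✓
3: successors {5, 7}; □(¬q ∨ p → ¬p) there: 5:T, 7:T. ✓
4: no successors, so □□(¬q ∨ p → ¬p) holds vacuously. ✓
5: no successors, so □□(¬q ∨ p → ¬p) holds vacuously. ✓
6: successors {8}; □(¬q ∨ p → ¬p) there: 8:T. ✓
7: no successors, so □□(¬q ∨ p → ¬p) holds vacuously. ✓
8: no successors, so □□(¬q ∨ p → ¬p) holds vacuously. ✓
— 7 worlds.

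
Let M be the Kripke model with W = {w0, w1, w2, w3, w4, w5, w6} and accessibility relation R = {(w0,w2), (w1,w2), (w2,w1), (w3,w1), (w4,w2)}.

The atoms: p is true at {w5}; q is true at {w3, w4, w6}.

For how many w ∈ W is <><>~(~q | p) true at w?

w0: successors {w2}; <>~(~q | p) there: w2:F. ✗
w1: successors {w2}; <>~(~q | p) there: w2:F. ✗
w2: successors {w1}; <>~(~q | p) there: w1:F. ✗
w3: successors {w1}; <>~(~q | p) there: w1:F. ✗
w4: successors {w2}; <>~(~q | p) there: w2:F. ✗
w5: no successors, so <><>~(~q | p) fails. ✗
w6: no successors, so <><>~(~q | p) fails. ✗
Satisfying worlds: ∅.

0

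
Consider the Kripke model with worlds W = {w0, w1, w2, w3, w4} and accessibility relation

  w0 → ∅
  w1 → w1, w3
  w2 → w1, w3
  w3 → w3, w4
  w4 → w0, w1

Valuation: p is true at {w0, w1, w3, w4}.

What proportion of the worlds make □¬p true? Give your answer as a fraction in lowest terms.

1/5

w0: no successors, so □¬p holds vacuously. ✓
w1: successors {w1, w3}; ¬p there: w1:F, w3:F. ✗
w2: successors {w1, w3}; ¬p there: w1:F, w3:F. ✗
w3: successors {w3, w4}; ¬p there: w3:F, w4:F. ✗
w4: successors {w0, w1}; ¬p there: w0:F, w1:F. ✗
That's 1 of 5 worlds, so 1/5.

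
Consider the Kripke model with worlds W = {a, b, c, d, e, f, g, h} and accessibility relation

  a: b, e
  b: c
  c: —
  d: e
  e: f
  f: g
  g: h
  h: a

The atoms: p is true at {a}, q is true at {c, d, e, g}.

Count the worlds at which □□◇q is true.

a: successors {b, e}; □◇q there: b:F, e:T. ✗
b: successors {c}; □◇q there: c:T. ✓
c: no successors, so □□◇q holds vacuously. ✓
d: successors {e}; □◇q there: e:T. ✓
e: successors {f}; □◇q there: f:F. ✗
f: successors {g}; □◇q there: g:F. ✗
g: successors {h}; □◇q there: h:T. ✓
h: successors {a}; □◇q there: a:F. ✗
Satisfying worlds: {b, c, d, g}.

4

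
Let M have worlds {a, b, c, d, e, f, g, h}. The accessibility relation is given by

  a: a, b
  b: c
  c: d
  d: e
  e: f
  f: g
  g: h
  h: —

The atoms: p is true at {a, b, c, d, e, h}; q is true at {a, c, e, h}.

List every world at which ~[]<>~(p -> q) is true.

a: []<>~(p -> q) is F. ✓
b: []<>~(p -> q) is T. ✗
c: []<>~(p -> q) is F. ✓
d: []<>~(p -> q) is F. ✓
e: []<>~(p -> q) is F. ✓
f: []<>~(p -> q) is F. ✓
g: []<>~(p -> q) is F. ✓
h: []<>~(p -> q) is T. ✗

{a, c, d, e, f, g}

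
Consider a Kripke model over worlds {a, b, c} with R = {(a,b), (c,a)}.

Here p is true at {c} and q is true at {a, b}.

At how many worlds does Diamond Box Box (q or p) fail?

1

a: successors {b}; Box Box (q or p) there: b:T. ✓
b: no successors, so Diamond Box Box (q or p) fails. ✗
c: successors {a}; Box Box (q or p) there: a:T. ✓
Satisfying worlds: {a, c}.
So Diamond Box Box (q or p) fails at the other 1 world.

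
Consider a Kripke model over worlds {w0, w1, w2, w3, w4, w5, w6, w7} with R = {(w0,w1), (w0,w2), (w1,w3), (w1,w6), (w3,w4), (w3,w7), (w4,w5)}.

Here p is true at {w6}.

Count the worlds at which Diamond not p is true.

w0: successors {w1, w2}; not p there: w1:T, w2:T. ✓
w1: successors {w3, w6}; not p there: w3:T, w6:F. ✓
w2: no successors, so Diamond not p fails. ✗
w3: successors {w4, w7}; not p there: w4:T, w7:T. ✓
w4: successors {w5}; not p there: w5:T. ✓
w5: no successors, so Diamond not p fails. ✗
w6: no successors, so Diamond not p fails. ✗
w7: no successors, so Diamond not p fails. ✗
Satisfying worlds: {w0, w1, w3, w4}.

4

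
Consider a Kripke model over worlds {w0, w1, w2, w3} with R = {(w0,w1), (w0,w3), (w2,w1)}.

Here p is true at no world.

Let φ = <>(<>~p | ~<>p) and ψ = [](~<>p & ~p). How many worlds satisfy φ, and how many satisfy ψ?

2 and 4

For <>(<>~p | ~<>p):
w0: successors {w1, w3}; <>~p | ~<>p there: w1:T, w3:T. ✓
w1: no successors, so <>(<>~p | ~<>p) fails. ✗
w2: successors {w1}; <>~p | ~<>p there: w1:T. ✓
w3: no successors, so <>(<>~p | ~<>p) fails. ✗
— 2 worlds.
For [](~<>p & ~p):
w0: successors {w1, w3}; ~<>p & ~p there: w1:T, w3:T. ✓
w1: no successors, so [](~<>p & ~p) holds vacuously. ✓
w2: successors {w1}; ~<>p & ~p there: w1:T. ✓
w3: no successors, so [](~<>p & ~p) holds vacuously. ✓
— 4 worlds.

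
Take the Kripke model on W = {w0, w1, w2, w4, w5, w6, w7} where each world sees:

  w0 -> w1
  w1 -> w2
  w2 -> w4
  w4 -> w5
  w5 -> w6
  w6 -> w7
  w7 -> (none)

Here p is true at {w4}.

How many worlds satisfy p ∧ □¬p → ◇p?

6

w0: p ∧ □¬p is F, ◇p is F. ✓
w1: p ∧ □¬p is F, ◇p is F. ✓
w2: p ∧ □¬p is F, ◇p is T. ✓
w4: p ∧ □¬p is T, ◇p is F. ✗
w5: p ∧ □¬p is F, ◇p is F. ✓
w6: p ∧ □¬p is F, ◇p is F. ✓
w7: p ∧ □¬p is F, ◇p is F. ✓
Satisfying worlds: {w0, w1, w2, w5, w6, w7}.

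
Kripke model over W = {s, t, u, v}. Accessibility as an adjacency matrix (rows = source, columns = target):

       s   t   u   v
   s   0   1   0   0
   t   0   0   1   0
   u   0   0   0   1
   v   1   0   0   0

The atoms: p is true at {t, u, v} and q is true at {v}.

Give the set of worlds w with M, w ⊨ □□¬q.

s: successors {t}; □¬q there: t:T. ✓
t: successors {u}; □¬q there: u:F. ✗
u: successors {v}; □¬q there: v:T. ✓
v: successors {s}; □¬q there: s:T. ✓

{s, u, v}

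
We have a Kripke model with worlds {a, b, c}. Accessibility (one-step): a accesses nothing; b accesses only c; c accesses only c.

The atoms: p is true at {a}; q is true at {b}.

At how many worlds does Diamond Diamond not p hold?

a: no successors, so Diamond Diamond not p fails. ✗
b: successors {c}; Diamond not p there: c:T. ✓
c: successors {c}; Diamond not p there: c:T. ✓
Satisfying worlds: {b, c}.

2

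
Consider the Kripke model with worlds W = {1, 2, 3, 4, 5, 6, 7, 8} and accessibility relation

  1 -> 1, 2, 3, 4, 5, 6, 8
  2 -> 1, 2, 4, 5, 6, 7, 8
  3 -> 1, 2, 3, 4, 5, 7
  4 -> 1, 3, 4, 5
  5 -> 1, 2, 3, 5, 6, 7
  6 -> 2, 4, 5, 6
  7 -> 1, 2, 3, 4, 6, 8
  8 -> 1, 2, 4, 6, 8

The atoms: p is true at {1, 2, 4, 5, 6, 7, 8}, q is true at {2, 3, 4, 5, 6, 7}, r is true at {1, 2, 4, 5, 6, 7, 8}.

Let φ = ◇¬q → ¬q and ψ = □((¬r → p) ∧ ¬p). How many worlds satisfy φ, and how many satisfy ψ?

3 and 0

For ◇¬q → ¬q:
1: ◇¬q is T, ¬q is T. ✓
2: ◇¬q is T, ¬q is F. ✗
3: ◇¬q is T, ¬q is F. ✗
4: ◇¬q is T, ¬q is F. ✗
5: ◇¬q is T, ¬q is F. ✗
6: ◇¬q is F, ¬q is F. ✓
7: ◇¬q is T, ¬q is F. ✗
8: ◇¬q is T, ¬q is T. ✓
— 3 worlds.
For □((¬r → p) ∧ ¬p):
1: successors {1, 2, 3, 4, 5, 6, 8}; (¬r → p) ∧ ¬p there: 1:F, 2:F, 3:F, 4:F, 5:F, 6:F, 8:F. ✗
2: successors {1, 2, 4, 5, 6, 7, 8}; (¬r → p) ∧ ¬p there: 1:F, 2:F, 4:F, 5:F, 6:F, 7:F, 8:F. ✗
3: successors {1, 2, 3, 4, 5, 7}; (¬r → p) ∧ ¬p there: 1:F, 2:F, 3:F, 4:F, 5:F, 7:F. ✗
4: successors {1, 3, 4, 5}; (¬r → p) ∧ ¬p there: 1:F, 3:F, 4:F, 5:F. ✗
5: successors {1, 2, 3, 5, 6, 7}; (¬r → p) ∧ ¬p there: 1:F, 2:F, 3:F, 5:F, 6:F, 7:F. ✗
6: successors {2, 4, 5, 6}; (¬r → p) ∧ ¬p there: 2:F, 4:F, 5:F, 6:F. ✗
7: successors {1, 2, 3, 4, 6, 8}; (¬r → p) ∧ ¬p there: 1:F, 2:F, 3:F, 4:F, 6:F, 8:F. ✗
8: successors {1, 2, 4, 6, 8}; (¬r → p) ∧ ¬p there: 1:F, 2:F, 4:F, 6:F, 8:F. ✗
— 0 worlds.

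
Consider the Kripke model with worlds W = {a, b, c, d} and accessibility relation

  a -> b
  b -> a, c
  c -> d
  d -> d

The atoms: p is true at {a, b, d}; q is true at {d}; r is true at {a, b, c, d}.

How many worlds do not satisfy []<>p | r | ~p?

0

a: []<>p is T, r | ~p is T. ✓
b: []<>p is T, r | ~p is T. ✓
c: []<>p is T, r | ~p is T. ✓
d: []<>p is T, r | ~p is T. ✓
Satisfying worlds: {a, b, c, d}.
So []<>p | r | ~p fails at the other 0 worlds.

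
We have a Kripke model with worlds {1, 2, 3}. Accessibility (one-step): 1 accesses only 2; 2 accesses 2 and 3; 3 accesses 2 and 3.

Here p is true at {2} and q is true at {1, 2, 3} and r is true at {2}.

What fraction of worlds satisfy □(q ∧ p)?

1: successors {2}; q ∧ p there: 2:T. ✓
2: successors {2, 3}; q ∧ p there: 2:T, 3:F. ✗
3: successors {2, 3}; q ∧ p there: 2:T, 3:F. ✗
That's 1 of 3 worlds, so 1/3.

1/3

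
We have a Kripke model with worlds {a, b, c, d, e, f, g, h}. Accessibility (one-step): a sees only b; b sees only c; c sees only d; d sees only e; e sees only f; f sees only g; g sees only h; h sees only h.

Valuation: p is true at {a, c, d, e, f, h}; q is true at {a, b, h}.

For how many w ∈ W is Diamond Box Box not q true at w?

4

a: successors {b}; Box Box not q there: b:T. ✓
b: successors {c}; Box Box not q there: c:T. ✓
c: successors {d}; Box Box not q there: d:T. ✓
d: successors {e}; Box Box not q there: e:T. ✓
e: successors {f}; Box Box not q there: f:F. ✗
f: successors {g}; Box Box not q there: g:F. ✗
g: successors {h}; Box Box not q there: h:F. ✗
h: successors {h}; Box Box not q there: h:F. ✗
Satisfying worlds: {a, b, c, d}.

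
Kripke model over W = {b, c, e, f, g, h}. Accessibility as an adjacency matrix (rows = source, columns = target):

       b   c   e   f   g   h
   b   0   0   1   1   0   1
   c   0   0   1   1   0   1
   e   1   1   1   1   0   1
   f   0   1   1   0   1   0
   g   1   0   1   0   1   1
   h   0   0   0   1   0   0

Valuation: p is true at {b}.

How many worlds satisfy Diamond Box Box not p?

4

b: successors {e, f, h}; Box Box not p there: e:F, f:F, h:T. ✓
c: successors {e, f, h}; Box Box not p there: e:F, f:F, h:T. ✓
e: successors {b, c, e, f, h}; Box Box not p there: b:F, c:F, e:F, f:F, h:T. ✓
f: successors {c, e, g}; Box Box not p there: c:F, e:F, g:F. ✗
g: successors {b, e, g, h}; Box Box not p there: b:F, e:F, g:F, h:T. ✓
h: successors {f}; Box Box not p there: f:F. ✗
Satisfying worlds: {b, c, e, g}.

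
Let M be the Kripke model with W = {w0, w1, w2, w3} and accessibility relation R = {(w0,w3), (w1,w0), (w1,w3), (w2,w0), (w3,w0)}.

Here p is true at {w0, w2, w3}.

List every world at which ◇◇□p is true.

w0: successors {w3}; ◇□p there: w3:T. ✓
w1: successors {w0, w3}; ◇□p there: w0:T, w3:T. ✓
w2: successors {w0}; ◇□p there: w0:T. ✓
w3: successors {w0}; ◇□p there: w0:T. ✓

{w0, w1, w2, w3}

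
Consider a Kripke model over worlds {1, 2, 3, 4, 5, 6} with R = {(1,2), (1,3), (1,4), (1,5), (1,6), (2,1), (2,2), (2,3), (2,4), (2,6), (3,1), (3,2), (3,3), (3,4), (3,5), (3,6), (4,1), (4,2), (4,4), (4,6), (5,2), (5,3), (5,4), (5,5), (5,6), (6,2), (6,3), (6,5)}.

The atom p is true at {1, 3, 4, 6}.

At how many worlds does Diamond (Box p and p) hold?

1: successors {2, 3, 4, 5, 6}; Box p and p there: 2:F, 3:F, 4:F, 5:F, 6:F. ✗
2: successors {1, 2, 3, 4, 6}; Box p and p there: 1:F, 2:F, 3:F, 4:F, 6:F. ✗
3: successors {1, 2, 3, 4, 5, 6}; Box p and p there: 1:F, 2:F, 3:F, 4:F, 5:F, 6:F. ✗
4: successors {1, 2, 4, 6}; Box p and p there: 1:F, 2:F, 4:F, 6:F. ✗
5: successors {2, 3, 4, 5, 6}; Box p and p there: 2:F, 3:F, 4:F, 5:F, 6:F. ✗
6: successors {2, 3, 5}; Box p and p there: 2:F, 3:F, 5:F. ✗
Satisfying worlds: ∅.

0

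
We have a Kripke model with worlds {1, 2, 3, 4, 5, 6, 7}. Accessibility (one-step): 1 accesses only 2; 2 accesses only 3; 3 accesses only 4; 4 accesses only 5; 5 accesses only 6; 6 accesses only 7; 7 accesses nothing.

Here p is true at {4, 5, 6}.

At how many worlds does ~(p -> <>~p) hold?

2

1: p -> <>~p is T. ✗
2: p -> <>~p is T. ✗
3: p -> <>~p is T. ✗
4: p -> <>~p is F. ✓
5: p -> <>~p is F. ✓
6: p -> <>~p is T. ✗
7: p -> <>~p is T. ✗
Satisfying worlds: {4, 5}.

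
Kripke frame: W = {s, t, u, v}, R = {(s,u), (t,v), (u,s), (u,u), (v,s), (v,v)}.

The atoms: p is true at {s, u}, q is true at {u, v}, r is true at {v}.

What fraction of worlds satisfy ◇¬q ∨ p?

s: ◇¬q is F, p is T. ✓
t: ◇¬q is F, p is F. ✗
u: ◇¬q is T, p is T. ✓
v: ◇¬q is T, p is F. ✓
That's 3 of 4 worlds, so 3/4.

3/4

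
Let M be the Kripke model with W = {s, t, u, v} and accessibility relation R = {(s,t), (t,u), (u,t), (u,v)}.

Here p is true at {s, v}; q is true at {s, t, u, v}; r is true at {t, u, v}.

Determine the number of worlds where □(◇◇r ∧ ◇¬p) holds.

s: successors {t}; ◇◇r ∧ ◇¬p there: t:T. ✓
t: successors {u}; ◇◇r ∧ ◇¬p there: u:T. ✓
u: successors {t, v}; ◇◇r ∧ ◇¬p there: t:T, v:F. ✗
v: no successors, so □(◇◇r ∧ ◇¬p) holds vacuously. ✓
Satisfying worlds: {s, t, v}.

3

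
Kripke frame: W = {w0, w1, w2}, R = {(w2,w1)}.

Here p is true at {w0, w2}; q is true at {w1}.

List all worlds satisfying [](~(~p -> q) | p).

{w0, w1}

w0: no successors, so [](~(~p -> q) | p) holds vacuously. ✓
w1: no successors, so [](~(~p -> q) | p) holds vacuously. ✓
w2: successors {w1}; ~(~p -> q) | p there: w1:F. ✗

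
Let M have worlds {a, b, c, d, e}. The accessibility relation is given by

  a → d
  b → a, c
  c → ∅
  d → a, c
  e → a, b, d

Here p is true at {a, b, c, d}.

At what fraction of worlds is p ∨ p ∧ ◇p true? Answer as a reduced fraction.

a: p is T, p ∧ ◇p is T. ✓
b: p is T, p ∧ ◇p is T. ✓
c: p is T, p ∧ ◇p is F. ✓
d: p is T, p ∧ ◇p is T. ✓
e: p is F, p ∧ ◇p is F. ✗
That's 4 of 5 worlds, so 4/5.

4/5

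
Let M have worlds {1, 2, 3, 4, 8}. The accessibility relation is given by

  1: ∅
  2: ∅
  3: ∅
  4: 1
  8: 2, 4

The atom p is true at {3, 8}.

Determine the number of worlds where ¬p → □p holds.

4

1: ¬p is T, □p is T. ✓
2: ¬p is T, □p is T. ✓
3: ¬p is F, □p is T. ✓
4: ¬p is T, □p is F. ✗
8: ¬p is F, □p is F. ✓
Satisfying worlds: {1, 2, 3, 8}.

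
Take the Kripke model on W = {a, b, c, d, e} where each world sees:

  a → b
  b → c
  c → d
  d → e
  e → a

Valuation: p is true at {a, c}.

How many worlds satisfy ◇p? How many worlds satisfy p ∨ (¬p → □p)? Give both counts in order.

2 and 4

For ◇p:
a: successors {b}; p there: b:F. ✗
b: successors {c}; p there: c:T. ✓
c: successors {d}; p there: d:F. ✗
d: successors {e}; p there: e:F. ✗
e: successors {a}; p there: a:T. ✓
— 2 worlds.
For p ∨ (¬p → □p):
a: p is T, ¬p → □p is T. ✓
b: p is F, ¬p → □p is T. ✓
c: p is T, ¬p → □p is T. ✓
d: p is F, ¬p → □p is F. ✗
e: p is F, ¬p → □p is T. ✓
— 4 worlds.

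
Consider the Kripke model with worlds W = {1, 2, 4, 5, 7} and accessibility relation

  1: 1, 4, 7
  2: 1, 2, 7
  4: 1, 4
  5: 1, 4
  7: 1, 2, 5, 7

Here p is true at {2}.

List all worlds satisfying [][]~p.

{4, 5}

1: successors {1, 4, 7}; []~p there: 1:T, 4:T, 7:F. ✗
2: successors {1, 2, 7}; []~p there: 1:T, 2:F, 7:F. ✗
4: successors {1, 4}; []~p there: 1:T, 4:T. ✓
5: successors {1, 4}; []~p there: 1:T, 4:T. ✓
7: successors {1, 2, 5, 7}; []~p there: 1:T, 2:F, 5:T, 7:F. ✗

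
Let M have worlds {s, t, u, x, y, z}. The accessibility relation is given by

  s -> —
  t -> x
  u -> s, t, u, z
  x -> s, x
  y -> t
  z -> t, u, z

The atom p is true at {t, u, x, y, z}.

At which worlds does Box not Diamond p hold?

{s}

s: no successors, so Box not Diamond p holds vacuously. ✓
t: successors {x}; not Diamond p there: x:F. ✗
u: successors {s, t, u, z}; not Diamond p there: s:T, t:F, u:F, z:F. ✗
x: successors {s, x}; not Diamond p there: s:T, x:F. ✗
y: successors {t}; not Diamond p there: t:F. ✗
z: successors {t, u, z}; not Diamond p there: t:F, u:F, z:F. ✗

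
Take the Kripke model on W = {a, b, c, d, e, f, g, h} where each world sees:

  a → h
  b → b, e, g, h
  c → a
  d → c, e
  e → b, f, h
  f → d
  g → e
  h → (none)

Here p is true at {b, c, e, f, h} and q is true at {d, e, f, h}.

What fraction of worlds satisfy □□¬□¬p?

a: successors {h}; □¬□¬p there: h:T. ✓
b: successors {b, e, g, h}; □¬□¬p there: b:F, e:F, g:T, h:T. ✗
c: successors {a}; □¬□¬p there: a:F. ✗
d: successors {c, e}; □¬□¬p there: c:T, e:F. ✗
e: successors {b, f, h}; □¬□¬p there: b:F, f:T, h:T. ✗
f: successors {d}; □¬□¬p there: d:F. ✗
g: successors {e}; □¬□¬p there: e:F. ✗
h: no successors, so □□¬□¬p holds vacuously. ✓
That's 2 of 8 worlds, so 2/8 = 1/4.

1/4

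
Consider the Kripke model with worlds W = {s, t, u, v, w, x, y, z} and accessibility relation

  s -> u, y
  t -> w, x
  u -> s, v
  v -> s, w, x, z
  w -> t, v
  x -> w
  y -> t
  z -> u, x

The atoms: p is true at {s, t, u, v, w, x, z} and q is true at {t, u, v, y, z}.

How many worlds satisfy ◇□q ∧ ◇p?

5

s: ◇□q is T, ◇p is T. ✓
t: ◇□q is T, ◇p is T. ✓
u: ◇□q is T, ◇p is T. ✓
v: ◇□q is T, ◇p is T. ✓
w: ◇□q is F, ◇p is T. ✗
x: ◇□q is T, ◇p is T. ✓
y: ◇□q is F, ◇p is T. ✗
z: ◇□q is F, ◇p is T. ✗
Satisfying worlds: {s, t, u, v, x}.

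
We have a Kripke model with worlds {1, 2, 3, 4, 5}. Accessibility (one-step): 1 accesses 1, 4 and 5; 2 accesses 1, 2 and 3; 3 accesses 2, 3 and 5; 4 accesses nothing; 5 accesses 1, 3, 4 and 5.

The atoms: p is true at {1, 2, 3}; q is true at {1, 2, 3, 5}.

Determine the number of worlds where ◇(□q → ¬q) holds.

1: successors {1, 4, 5}; □q → ¬q there: 1:T, 4:T, 5:T. ✓
2: successors {1, 2, 3}; □q → ¬q there: 1:T, 2:F, 3:F. ✓
3: successors {2, 3, 5}; □q → ¬q there: 2:F, 3:F, 5:T. ✓
4: no successors, so ◇(□q → ¬q) fails. ✗
5: successors {1, 3, 4, 5}; □q → ¬q there: 1:T, 3:F, 4:T, 5:T. ✓
Satisfying worlds: {1, 2, 3, 5}.

4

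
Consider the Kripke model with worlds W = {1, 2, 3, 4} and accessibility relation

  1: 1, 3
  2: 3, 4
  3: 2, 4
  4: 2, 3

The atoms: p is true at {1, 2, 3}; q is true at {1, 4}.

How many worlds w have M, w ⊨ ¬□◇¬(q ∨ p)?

1: □◇¬(q ∨ p) is F. ✓
2: □◇¬(q ∨ p) is F. ✓
3: □◇¬(q ∨ p) is F. ✓
4: □◇¬(q ∨ p) is F. ✓
Satisfying worlds: {1, 2, 3, 4}.

4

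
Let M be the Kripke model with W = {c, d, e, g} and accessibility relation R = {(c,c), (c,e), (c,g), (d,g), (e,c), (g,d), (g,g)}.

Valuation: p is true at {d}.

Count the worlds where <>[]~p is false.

1

c: successors {c, e, g}; []~p there: c:T, e:T, g:F. ✓
d: successors {g}; []~p there: g:F. ✗
e: successors {c}; []~p there: c:T. ✓
g: successors {d, g}; []~p there: d:T, g:F. ✓
Satisfying worlds: {c, e, g}.
So <>[]~p fails at the other 1 world.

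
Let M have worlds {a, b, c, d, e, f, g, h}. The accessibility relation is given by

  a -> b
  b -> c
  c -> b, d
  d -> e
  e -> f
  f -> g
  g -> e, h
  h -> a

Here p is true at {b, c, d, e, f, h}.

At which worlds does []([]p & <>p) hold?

{a, b, c, d, f, h}

a: successors {b}; []p & <>p there: b:T. ✓
b: successors {c}; []p & <>p there: c:T. ✓
c: successors {b, d}; []p & <>p there: b:T, d:T. ✓
d: successors {e}; []p & <>p there: e:T. ✓
e: successors {f}; []p & <>p there: f:F. ✗
f: successors {g}; []p & <>p there: g:T. ✓
g: successors {e, h}; []p & <>p there: e:T, h:F. ✗
h: successors {a}; []p & <>p there: a:T. ✓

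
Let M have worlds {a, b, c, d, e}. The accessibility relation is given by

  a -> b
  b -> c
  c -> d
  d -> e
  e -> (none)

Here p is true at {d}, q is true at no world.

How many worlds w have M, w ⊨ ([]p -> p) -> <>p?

2

a: []p -> p is T, <>p is F. ✗
b: []p -> p is T, <>p is F. ✗
c: []p -> p is F, <>p is T. ✓
d: []p -> p is T, <>p is F. ✗
e: []p -> p is F, <>p is F. ✓
Satisfying worlds: {c, e}.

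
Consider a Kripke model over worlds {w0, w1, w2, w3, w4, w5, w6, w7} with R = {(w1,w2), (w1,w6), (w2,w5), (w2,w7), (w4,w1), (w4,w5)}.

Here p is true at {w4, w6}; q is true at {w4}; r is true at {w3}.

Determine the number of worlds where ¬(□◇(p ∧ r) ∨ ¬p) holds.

1

w0: □◇(p ∧ r) ∨ ¬p is T. ✗
w1: □◇(p ∧ r) ∨ ¬p is T. ✗
w2: □◇(p ∧ r) ∨ ¬p is T. ✗
w3: □◇(p ∧ r) ∨ ¬p is T. ✗
w4: □◇(p ∧ r) ∨ ¬p is F. ✓
w5: □◇(p ∧ r) ∨ ¬p is T. ✗
w6: □◇(p ∧ r) ∨ ¬p is T. ✗
w7: □◇(p ∧ r) ∨ ¬p is T. ✗
Satisfying worlds: {w4}.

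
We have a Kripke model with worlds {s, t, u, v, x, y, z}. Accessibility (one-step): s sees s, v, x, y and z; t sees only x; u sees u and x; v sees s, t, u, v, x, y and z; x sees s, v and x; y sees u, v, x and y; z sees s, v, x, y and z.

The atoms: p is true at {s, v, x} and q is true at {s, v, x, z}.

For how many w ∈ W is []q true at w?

s: successors {s, v, x, y, z}; q there: s:T, v:T, x:T, y:F, z:T. ✗
t: successors {x}; q there: x:T. ✓
u: successors {u, x}; q there: u:F, x:T. ✗
v: successors {s, t, u, v, x, y, z}; q there: s:T, t:F, u:F, v:T, x:T, y:F, z:T. ✗
x: successors {s, v, x}; q there: s:T, v:T, x:T. ✓
y: successors {u, v, x, y}; q there: u:F, v:T, x:T, y:F. ✗
z: successors {s, v, x, y, z}; q there: s:T, v:T, x:T, y:F, z:T. ✗
Satisfying worlds: {t, x}.

2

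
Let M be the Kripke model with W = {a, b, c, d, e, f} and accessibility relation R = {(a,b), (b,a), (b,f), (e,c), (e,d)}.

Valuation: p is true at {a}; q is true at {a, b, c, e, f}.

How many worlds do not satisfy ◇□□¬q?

4

a: successors {b}; □□¬q there: b:F. ✗
b: successors {a, f}; □□¬q there: a:F, f:T. ✓
c: no successors, so ◇□□¬q fails. ✗
d: no successors, so ◇□□¬q fails. ✗
e: successors {c, d}; □□¬q there: c:T, d:T. ✓
f: no successors, so ◇□□¬q fails. ✗
Satisfying worlds: {b, e}.
So ◇□□¬q fails at the other 4 worlds.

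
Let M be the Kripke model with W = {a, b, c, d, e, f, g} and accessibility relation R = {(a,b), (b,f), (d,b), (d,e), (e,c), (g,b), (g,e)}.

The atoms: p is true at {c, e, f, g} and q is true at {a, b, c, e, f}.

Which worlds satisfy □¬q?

a: successors {b}; ¬q there: b:F. ✗
b: successors {f}; ¬q there: f:F. ✗
c: no successors, so □¬q holds vacuously. ✓
d: successors {b, e}; ¬q there: b:F, e:F. ✗
e: successors {c}; ¬q there: c:F. ✗
f: no successors, so □¬q holds vacuously. ✓
g: successors {b, e}; ¬q there: b:F, e:F. ✗

{c, f}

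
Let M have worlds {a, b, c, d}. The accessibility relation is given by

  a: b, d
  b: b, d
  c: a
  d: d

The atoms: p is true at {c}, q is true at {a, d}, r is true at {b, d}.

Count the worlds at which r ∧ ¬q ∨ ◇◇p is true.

a: r ∧ ¬q is F, ◇◇p is F. ✗
b: r ∧ ¬q is T, ◇◇p is F. ✓
c: r ∧ ¬q is F, ◇◇p is F. ✗
d: r ∧ ¬q is F, ◇◇p is F. ✗
Satisfying worlds: {b}.

1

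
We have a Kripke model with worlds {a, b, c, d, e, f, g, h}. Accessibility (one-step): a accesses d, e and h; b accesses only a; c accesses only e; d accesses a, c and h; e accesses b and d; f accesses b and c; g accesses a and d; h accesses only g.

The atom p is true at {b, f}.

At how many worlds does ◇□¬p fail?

a: successors {d, e, h}; □¬p there: d:T, e:F, h:T. ✓
b: successors {a}; □¬p there: a:T. ✓
c: successors {e}; □¬p there: e:F. ✗
d: successors {a, c, h}; □¬p there: a:T, c:T, h:T. ✓
e: successors {b, d}; □¬p there: b:T, d:T. ✓
f: successors {b, c}; □¬p there: b:T, c:T. ✓
g: successors {a, d}; □¬p there: a:T, d:T. ✓
h: successors {g}; □¬p there: g:T. ✓
Satisfying worlds: {a, b, d, e, f, g, h}.
So ◇□¬p fails at the other 1 world.

1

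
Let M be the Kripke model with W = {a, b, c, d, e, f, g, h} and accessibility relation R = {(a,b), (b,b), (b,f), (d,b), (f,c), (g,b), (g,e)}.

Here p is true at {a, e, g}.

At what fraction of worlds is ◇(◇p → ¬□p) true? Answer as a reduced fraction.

a: successors {b}; ◇p → ¬□p there: b:T. ✓
b: successors {b, f}; ◇p → ¬□p there: b:T, f:T. ✓
c: no successors, so ◇(◇p → ¬□p) fails. ✗
d: successors {b}; ◇p → ¬□p there: b:T. ✓
e: no successors, so ◇(◇p → ¬□p) fails. ✗
f: successors {c}; ◇p → ¬□p there: c:T. ✓
g: successors {b, e}; ◇p → ¬□p there: b:T, e:T. ✓
h: no successors, so ◇(◇p → ¬□p) fails. ✗
That's 5 of 8 worlds, so 5/8.

5/8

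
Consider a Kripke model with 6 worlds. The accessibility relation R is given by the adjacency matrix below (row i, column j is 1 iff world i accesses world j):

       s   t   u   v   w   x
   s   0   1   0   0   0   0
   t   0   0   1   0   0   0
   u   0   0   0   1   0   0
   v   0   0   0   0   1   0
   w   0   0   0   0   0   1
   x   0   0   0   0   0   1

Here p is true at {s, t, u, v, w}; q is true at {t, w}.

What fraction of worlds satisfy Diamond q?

1/3

s: successors {t}; q there: t:T. ✓
t: successors {u}; q there: u:F. ✗
u: successors {v}; q there: v:F. ✗
v: successors {w}; q there: w:T. ✓
w: successors {x}; q there: x:F. ✗
x: successors {x}; q there: x:F. ✗
That's 2 of 6 worlds, so 2/6 = 1/3.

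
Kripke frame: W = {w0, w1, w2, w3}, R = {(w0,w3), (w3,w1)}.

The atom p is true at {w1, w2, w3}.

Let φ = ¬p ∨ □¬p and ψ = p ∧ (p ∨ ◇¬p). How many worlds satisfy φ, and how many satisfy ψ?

For ¬p ∨ □¬p:
w0: ¬p is T, □¬p is F. ✓
w1: ¬p is F, □¬p is T. ✓
w2: ¬p is F, □¬p is T. ✓
w3: ¬p is F, □¬p is F. ✗
— 3 worlds.
For p ∧ (p ∨ ◇¬p):
w0: p is F, p ∨ ◇¬p is F. ✗
w1: p is T, p ∨ ◇¬p is T. ✓
w2: p is T, p ∨ ◇¬p is T. ✓
w3: p is T, p ∨ ◇¬p is T. ✓
— 3 worlds.

3 and 3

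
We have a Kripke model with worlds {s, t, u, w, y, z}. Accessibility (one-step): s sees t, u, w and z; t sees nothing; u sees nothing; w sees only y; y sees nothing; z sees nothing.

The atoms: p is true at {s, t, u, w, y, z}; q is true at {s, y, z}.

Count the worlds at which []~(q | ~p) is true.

4

s: successors {t, u, w, z}; ~(q | ~p) there: t:T, u:T, w:T, z:F. ✗
t: no successors, so []~(q | ~p) holds vacuously. ✓
u: no successors, so []~(q | ~p) holds vacuously. ✓
w: successors {y}; ~(q | ~p) there: y:F. ✗
y: no successors, so []~(q | ~p) holds vacuously. ✓
z: no successors, so []~(q | ~p) holds vacuously. ✓
Satisfying worlds: {t, u, y, z}.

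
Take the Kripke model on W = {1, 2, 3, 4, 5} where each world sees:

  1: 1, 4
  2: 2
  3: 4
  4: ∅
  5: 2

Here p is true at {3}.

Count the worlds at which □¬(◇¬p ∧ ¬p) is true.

1: successors {1, 4}; ¬(◇¬p ∧ ¬p) there: 1:F, 4:T. ✗
2: successors {2}; ¬(◇¬p ∧ ¬p) there: 2:F. ✗
3: successors {4}; ¬(◇¬p ∧ ¬p) there: 4:T. ✓
4: no successors, so □¬(◇¬p ∧ ¬p) holds vacuously. ✓
5: successors {2}; ¬(◇¬p ∧ ¬p) there: 2:F. ✗
Satisfying worlds: {3, 4}.

2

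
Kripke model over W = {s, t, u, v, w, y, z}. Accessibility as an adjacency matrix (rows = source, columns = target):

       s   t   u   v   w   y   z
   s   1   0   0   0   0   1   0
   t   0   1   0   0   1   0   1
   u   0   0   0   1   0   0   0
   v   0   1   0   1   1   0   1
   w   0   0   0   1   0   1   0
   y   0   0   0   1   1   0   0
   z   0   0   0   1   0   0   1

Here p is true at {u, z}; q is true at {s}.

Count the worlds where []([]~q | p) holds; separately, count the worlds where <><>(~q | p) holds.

For []([]~q | p):
s: successors {s, y}; []~q | p there: s:F, y:T. ✗
t: successors {t, w, z}; []~q | p there: t:T, w:T, z:T. ✓
u: successors {v}; []~q | p there: v:T. ✓
v: successors {t, v, w, z}; []~q | p there: t:T, v:T, w:T, z:T. ✓
w: successors {v, y}; []~q | p there: v:T, y:T. ✓
y: successors {v, w}; []~q | p there: v:T, w:T. ✓
z: successors {v, z}; []~q | p there: v:T, z:T. ✓
— 6 worlds.
For <><>(~q | p):
s: successors {s, y}; <>(~q | p) there: s:T, y:T. ✓
t: successors {t, w, z}; <>(~q | p) there: t:T, w:T, z:T. ✓
u: successors {v}; <>(~q | p) there: v:T. ✓
v: successors {t, v, w, z}; <>(~q | p) there: t:T, v:T, w:T, z:T. ✓
w: successors {v, y}; <>(~q | p) there: v:T, y:T. ✓
y: successors {v, w}; <>(~q | p) there: v:T, w:T. ✓
z: successors {v, z}; <>(~q | p) there: v:T, z:T. ✓
— 7 worlds.

6 and 7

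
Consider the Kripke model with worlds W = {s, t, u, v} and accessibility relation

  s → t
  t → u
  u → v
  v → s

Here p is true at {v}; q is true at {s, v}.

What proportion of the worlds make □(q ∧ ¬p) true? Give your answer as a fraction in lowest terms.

1/4

s: successors {t}; q ∧ ¬p there: t:F. ✗
t: successors {u}; q ∧ ¬p there: u:F. ✗
u: successors {v}; q ∧ ¬p there: v:F. ✗
v: successors {s}; q ∧ ¬p there: s:T. ✓
That's 1 of 4 worlds, so 1/4.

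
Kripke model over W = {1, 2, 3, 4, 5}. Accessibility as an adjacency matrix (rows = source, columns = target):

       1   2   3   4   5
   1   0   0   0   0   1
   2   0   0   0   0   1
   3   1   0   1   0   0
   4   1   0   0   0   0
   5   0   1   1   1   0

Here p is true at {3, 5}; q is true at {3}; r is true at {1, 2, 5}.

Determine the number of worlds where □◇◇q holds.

1: successors {5}; ◇◇q there: 5:T. ✓
2: successors {5}; ◇◇q there: 5:T. ✓
3: successors {1, 3}; ◇◇q there: 1:T, 3:T. ✓
4: successors {1}; ◇◇q there: 1:T. ✓
5: successors {2, 3, 4}; ◇◇q there: 2:T, 3:T, 4:F. ✗
Satisfying worlds: {1, 2, 3, 4}.

4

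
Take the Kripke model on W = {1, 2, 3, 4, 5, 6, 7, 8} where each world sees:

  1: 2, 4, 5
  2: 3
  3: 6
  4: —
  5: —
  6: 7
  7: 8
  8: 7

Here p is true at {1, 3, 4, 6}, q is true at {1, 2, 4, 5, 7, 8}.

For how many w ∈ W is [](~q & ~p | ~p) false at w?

1: successors {2, 4, 5}; ~q & ~p | ~p there: 2:T, 4:F, 5:T. ✗
2: successors {3}; ~q & ~p | ~p there: 3:F. ✗
3: successors {6}; ~q & ~p | ~p there: 6:F. ✗
4: no successors, so [](~q & ~p | ~p) holds vacuously. ✓
5: no successors, so [](~q & ~p | ~p) holds vacuously. ✓
6: successors {7}; ~q & ~p | ~p there: 7:T. ✓
7: successors {8}; ~q & ~p | ~p there: 8:T. ✓
8: successors {7}; ~q & ~p | ~p there: 7:T. ✓
Satisfying worlds: {4, 5, 6, 7, 8}.
So [](~q & ~p | ~p) fails at the other 3 worlds.

3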